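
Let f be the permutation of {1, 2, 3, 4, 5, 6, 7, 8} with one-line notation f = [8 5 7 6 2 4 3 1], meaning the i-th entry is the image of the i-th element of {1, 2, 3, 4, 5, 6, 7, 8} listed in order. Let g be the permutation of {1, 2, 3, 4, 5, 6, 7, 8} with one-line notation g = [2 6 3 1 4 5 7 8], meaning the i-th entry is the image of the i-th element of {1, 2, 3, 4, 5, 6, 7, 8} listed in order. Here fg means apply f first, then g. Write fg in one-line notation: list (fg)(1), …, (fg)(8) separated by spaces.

Chase each element through f then g: 1 → 8 → 8; 2 → 5 → 4; 3 → 7 → 7; 4 → 6 → 5; 5 → 2 → 6; 6 → 4 → 1; 7 → 3 → 3; 8 → 1 → 2.
So fg in one-line form is 8 4 7 5 6 1 3 2.

8 4 7 5 6 1 3 2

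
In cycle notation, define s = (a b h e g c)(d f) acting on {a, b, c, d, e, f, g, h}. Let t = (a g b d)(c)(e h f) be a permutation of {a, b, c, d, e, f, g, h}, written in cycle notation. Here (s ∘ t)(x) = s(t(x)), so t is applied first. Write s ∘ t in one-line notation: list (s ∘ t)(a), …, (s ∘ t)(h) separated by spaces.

(s ∘ t)(x) = s(t(x)). Computing each image: s(t(a)) = s(g) = c, s(t(b)) = s(d) = f, s(t(c)) = s(c) = a, s(t(d)) = s(a) = b, s(t(e)) = s(h) = e, s(t(f)) = s(e) = g, s(t(g)) = s(b) = h, s(t(h)) = s(f) = d.
Hence s ∘ t = [c f a b e g h d].

c f a b e g h d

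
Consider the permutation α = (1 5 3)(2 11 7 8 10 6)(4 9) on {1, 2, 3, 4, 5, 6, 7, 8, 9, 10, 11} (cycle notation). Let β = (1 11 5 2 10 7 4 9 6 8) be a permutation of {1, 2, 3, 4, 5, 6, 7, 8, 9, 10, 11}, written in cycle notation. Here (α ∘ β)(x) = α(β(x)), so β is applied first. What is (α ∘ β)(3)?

1

(α ∘ β)(3) = α(β(3)). β(3) = 3, then α(3) = 1. So (α ∘ β)(3) = 1.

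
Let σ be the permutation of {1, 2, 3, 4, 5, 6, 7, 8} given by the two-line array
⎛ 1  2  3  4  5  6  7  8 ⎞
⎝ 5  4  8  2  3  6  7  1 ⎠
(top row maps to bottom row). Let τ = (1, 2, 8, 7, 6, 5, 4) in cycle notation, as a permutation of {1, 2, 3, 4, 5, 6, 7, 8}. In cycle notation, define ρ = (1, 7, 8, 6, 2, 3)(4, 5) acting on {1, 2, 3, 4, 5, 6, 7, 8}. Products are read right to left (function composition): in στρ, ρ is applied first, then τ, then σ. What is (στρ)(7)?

Apply the permutations in order: ρ(7) = 8, then τ(8) = 7, then σ(7) = 7. So (στρ)(7) = 7.

7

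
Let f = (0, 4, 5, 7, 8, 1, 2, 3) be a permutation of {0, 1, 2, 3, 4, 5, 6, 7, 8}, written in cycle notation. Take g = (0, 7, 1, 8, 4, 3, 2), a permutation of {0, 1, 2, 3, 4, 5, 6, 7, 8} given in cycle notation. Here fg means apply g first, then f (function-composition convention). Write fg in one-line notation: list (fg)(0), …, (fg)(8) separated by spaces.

8 1 4 3 0 7 6 2 5

(fg)(x) = f(g(x)). Computing each image: f(g(0)) = f(7) = 8, f(g(1)) = f(8) = 1, f(g(2)) = f(0) = 4, f(g(3)) = f(2) = 3, f(g(4)) = f(3) = 0, f(g(5)) = f(5) = 7, f(g(6)) = f(6) = 6, f(g(7)) = f(1) = 2, f(g(8)) = f(4) = 5.
Hence fg = [8 1 4 3 0 7 6 2 5].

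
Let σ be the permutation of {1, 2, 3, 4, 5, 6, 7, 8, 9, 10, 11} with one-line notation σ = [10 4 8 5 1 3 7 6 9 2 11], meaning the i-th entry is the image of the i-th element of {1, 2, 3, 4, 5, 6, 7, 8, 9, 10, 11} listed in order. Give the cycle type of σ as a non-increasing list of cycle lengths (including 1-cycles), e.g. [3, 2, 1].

The disjoint cycles are (1 10 2 4 5)(3 8 6)(7)(9)(11), with lengths 5, 3, 1, 1, 1 in non-increasing order.

[5, 3, 1, 1, 1]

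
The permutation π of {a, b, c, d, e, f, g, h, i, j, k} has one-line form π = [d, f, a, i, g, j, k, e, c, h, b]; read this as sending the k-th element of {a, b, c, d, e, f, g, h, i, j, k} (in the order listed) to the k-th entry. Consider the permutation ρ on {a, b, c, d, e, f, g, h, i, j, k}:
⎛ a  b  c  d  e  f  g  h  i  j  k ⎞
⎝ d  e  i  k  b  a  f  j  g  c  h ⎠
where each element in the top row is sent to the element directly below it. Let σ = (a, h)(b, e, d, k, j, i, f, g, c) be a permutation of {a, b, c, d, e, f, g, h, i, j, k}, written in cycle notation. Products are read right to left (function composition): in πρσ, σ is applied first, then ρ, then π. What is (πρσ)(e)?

b

(πρσ)(e) = π(ρ(σ(e))). σ(e) = d, then ρ(d) = k, then π(k) = b, so the result is b.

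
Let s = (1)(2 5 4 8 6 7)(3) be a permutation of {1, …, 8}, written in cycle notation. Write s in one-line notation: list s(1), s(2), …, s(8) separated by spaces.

Reading each image from the cycles: 1→1, 2→5, 3→3, 4→8, 5→4, 6→7, 7→2, 8→6.
So the one-line form is 1 5 3 8 4 7 2 6.

1 5 3 8 4 7 2 6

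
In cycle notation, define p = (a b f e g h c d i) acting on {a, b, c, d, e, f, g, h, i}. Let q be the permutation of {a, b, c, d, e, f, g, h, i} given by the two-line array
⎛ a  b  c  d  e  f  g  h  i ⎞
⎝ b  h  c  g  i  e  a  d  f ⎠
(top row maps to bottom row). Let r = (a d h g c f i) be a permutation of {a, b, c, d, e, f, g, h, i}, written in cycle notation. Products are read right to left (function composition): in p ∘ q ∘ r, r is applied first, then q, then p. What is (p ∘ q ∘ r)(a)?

(p ∘ q ∘ r)(a) = p(q(r(a))). r(a) = d, then q(d) = g, then p(g) = h, so the result is h.

h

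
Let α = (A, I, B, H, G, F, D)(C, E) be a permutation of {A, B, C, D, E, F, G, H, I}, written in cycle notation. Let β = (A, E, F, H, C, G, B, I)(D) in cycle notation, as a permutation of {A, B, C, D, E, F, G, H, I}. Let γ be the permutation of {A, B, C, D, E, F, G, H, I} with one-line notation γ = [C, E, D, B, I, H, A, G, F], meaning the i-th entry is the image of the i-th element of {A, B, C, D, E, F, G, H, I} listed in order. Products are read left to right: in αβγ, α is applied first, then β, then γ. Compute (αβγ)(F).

B

Chase F: α(F) = D; β(D) = D; γ(D) = B. Hence (αβγ)(F) = B.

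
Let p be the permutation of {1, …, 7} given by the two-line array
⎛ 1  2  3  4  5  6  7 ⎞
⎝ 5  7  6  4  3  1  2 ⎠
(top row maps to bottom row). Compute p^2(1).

3

Tracing 1 → 5 → … returns to 1 after 4 steps, so 1 lies in a 4-cycle (1 5 3 6).
Advancing 2 steps from 1: 1 → 5 → 3.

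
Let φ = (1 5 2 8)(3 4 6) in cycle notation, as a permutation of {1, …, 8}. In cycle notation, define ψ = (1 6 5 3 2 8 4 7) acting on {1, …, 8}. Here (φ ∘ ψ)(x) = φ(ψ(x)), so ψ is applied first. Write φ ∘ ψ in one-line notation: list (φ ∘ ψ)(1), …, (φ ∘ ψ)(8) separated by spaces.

Chase each element through ψ then φ: 1 → 6 → 3; 2 → 8 → 1; 3 → 2 → 8; 4 → 7 → 7; 5 → 3 → 4; 6 → 5 → 2; 7 → 1 → 5; 8 → 4 → 6.
Collecting the images, φ ∘ ψ = [3 1 8 7 4 2 5 6].

3 1 8 7 4 2 5 6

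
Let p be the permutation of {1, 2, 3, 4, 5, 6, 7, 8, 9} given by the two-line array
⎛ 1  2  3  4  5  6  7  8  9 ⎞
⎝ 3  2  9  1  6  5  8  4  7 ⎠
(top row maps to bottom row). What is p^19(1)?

Tracing 1 → 3 → … returns to 1 after 6 steps, so 1 lies in a 6-cycle (1, 3, 9, 7, 8, 4).
On a 6-cycle, p^6 is the identity, so p^19 = p^1 there (19 ≡ 1 mod 6).
Advancing 1 step from 1: 1 → 3.

3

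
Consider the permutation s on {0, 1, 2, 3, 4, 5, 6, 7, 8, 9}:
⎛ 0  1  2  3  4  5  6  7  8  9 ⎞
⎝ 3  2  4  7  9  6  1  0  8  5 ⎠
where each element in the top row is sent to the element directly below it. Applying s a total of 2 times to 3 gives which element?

0

Tracing 3 → 7 → … returns to 3 after 3 steps, so 3 lies in a 3-cycle (0 3 7).
Advancing 2 steps from 3: 3 → 7 → 0.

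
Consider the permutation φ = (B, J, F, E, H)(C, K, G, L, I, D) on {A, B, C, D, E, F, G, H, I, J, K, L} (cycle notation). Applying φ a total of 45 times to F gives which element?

F

F lies in the 5-cycle (B, J, F, E, H).
Since the cycle has length 5, φ^45 acts on it the same as φ^0 (45 mod 5 = 0).
So φ^45(F) = F.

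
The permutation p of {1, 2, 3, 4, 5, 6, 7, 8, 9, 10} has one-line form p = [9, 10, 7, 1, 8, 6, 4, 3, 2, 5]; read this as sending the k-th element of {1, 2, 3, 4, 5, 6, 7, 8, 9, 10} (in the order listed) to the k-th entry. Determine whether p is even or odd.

even

In disjoint-cycle form the cycle lengths are 9, 1.
A cycle is odd iff its length is even; p has 0 even-length cycles, so sgn(p) = (−1)^0 and p is even.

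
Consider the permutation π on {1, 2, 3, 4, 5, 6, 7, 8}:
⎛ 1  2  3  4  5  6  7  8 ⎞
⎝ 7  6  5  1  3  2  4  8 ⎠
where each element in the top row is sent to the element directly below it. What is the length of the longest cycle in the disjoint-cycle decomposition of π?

3

Decomposing into disjoint cycles gives (1 7 4)(2 6)(3 5); the longest has length 3.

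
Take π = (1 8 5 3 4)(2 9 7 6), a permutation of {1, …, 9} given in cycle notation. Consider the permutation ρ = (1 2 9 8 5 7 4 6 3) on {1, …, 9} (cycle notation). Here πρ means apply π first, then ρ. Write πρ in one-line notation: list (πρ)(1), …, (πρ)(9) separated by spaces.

5 8 6 2 1 9 3 7 4

(πρ)(x) = ρ(π(x)). Computing each image: ρ(π(1)) = ρ(8) = 5, ρ(π(2)) = ρ(9) = 8, ρ(π(3)) = ρ(4) = 6, ρ(π(4)) = ρ(1) = 2, ρ(π(5)) = ρ(3) = 1, ρ(π(6)) = ρ(2) = 9, ρ(π(7)) = ρ(6) = 3, ρ(π(8)) = ρ(5) = 7, ρ(π(9)) = ρ(7) = 4.
Hence πρ = [5 8 6 2 1 9 3 7 4].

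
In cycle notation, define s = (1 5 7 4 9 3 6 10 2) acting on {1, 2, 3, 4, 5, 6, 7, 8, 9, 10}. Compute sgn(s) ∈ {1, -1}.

The cycle lengths are 9, 1.
A cycle is odd iff its length is even; s has 0 even-length cycles, so sgn(s) = (−1)^0 and s is even.

1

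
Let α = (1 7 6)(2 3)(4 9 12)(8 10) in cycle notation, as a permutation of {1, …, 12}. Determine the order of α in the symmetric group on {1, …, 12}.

The disjoint cycles have lengths 3, 3, 2, 2, 1, 1.
Since disjoint cycles commute, ord(α) = lcm(3, 3, 2, 2) = 6.

6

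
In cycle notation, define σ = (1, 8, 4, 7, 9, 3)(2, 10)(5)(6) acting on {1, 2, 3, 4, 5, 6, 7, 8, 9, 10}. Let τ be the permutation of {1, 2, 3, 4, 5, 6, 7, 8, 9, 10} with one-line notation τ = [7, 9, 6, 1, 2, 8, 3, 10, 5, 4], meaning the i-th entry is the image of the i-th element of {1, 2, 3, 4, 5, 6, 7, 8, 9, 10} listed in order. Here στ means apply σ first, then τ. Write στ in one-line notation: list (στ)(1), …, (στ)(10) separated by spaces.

Chase each element through σ then τ: 1 → 8 → 10; 2 → 10 → 4; 3 → 1 → 7; 4 → 7 → 3; 5 → 5 → 2; 6 → 6 → 8; 7 → 9 → 5; 8 → 4 → 1; 9 → 3 → 6; 10 → 2 → 9.
Collecting the images, στ = [10 4 7 3 2 8 5 1 6 9].

10 4 7 3 2 8 5 1 6 9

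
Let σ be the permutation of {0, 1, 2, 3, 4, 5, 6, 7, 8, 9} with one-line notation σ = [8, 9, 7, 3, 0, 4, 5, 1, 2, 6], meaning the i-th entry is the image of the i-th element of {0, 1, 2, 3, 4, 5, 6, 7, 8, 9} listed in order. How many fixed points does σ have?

The fixed points (elements with σ(x) = x) are {3}, so there is 1.

1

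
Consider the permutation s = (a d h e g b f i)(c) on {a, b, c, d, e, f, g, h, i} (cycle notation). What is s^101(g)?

d

g lies in the 8-cycle (a d h e g b f i).
Powers repeat with period 8 on this cycle, and 101 mod 8 = 5, so s^101(g) = s^5(g).
Stepping 5 places around the cycle: g → b → f → i → a → d.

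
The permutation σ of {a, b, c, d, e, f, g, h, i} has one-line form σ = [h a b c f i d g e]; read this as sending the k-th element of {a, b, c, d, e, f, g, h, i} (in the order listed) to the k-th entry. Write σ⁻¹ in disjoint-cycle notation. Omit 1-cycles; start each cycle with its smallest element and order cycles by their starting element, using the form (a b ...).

(a b c d g h)(e i f)

The cycle decomposition of σ is (a h g d c b)(e f i).
Reversing each cycle (and rotating so the smallest element leads) gives σ⁻¹ = (a b c d g h)(e i f).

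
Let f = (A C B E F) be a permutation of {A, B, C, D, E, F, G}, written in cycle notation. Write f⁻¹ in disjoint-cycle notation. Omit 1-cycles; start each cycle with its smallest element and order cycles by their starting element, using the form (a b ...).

(A F E B C)

If f sends a → b within a cycle, f⁻¹ sends b → a; equivalently, reverse each cycle.
Reversing each cycle of f and rotating so the smallest element leads gives (A F E B C).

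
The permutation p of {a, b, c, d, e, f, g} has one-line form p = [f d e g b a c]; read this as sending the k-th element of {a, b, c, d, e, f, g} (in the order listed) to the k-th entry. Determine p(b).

b is element number 2 of the domain, and entry number 2 of the one-line form is d, so p(b) = d.

d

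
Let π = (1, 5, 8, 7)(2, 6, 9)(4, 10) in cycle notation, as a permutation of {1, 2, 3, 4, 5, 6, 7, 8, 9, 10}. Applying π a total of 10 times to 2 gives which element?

2 lies in the 3-cycle (2, 6, 9).
Powers repeat with period 3 on this cycle, and 10 mod 3 = 1, so π^10(2) = π^1(2).
Stepping 1 place around the cycle: 2 → 6.

6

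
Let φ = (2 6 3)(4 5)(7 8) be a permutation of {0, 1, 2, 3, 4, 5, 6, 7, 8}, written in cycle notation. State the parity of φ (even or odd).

The cycle lengths are 3, 2, 2, 1, 1.
A cycle of length ℓ contributes ℓ−1 transpositions, so φ is a product of 2 + 1 + 1 = 4 transpositions — even.

even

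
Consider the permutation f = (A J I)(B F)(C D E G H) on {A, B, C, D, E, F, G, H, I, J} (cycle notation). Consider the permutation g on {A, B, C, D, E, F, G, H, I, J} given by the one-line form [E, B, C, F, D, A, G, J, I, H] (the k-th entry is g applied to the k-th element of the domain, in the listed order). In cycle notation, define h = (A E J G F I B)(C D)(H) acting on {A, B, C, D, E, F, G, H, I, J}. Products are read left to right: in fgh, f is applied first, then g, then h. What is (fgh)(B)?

Chase B: f(B) = F; g(F) = A; h(A) = E. Hence (fgh)(B) = E.

E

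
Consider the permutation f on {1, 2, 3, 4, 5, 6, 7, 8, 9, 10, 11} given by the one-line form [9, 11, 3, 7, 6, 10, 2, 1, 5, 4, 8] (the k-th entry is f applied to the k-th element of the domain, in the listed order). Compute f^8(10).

5

Tracing 10 → 4 → … returns to 10 after 10 steps, so 10 lies in a 10-cycle (1 9 5 6 10 4 7 2 11 8).
Advancing 8 steps from 10: 10 → 4 → 7 → 2 → 11 → 8 → 1 → 9 → 5.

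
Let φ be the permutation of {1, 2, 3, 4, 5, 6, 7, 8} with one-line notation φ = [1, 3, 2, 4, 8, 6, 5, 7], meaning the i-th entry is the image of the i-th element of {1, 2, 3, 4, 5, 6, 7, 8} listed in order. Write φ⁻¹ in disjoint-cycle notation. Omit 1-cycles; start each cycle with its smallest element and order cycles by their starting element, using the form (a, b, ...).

(2, 3)(5, 7, 8)

First write φ in disjoint cycles: (2, 3)(5, 8, 7).
Reversing each cycle (and rotating so the smallest element leads) gives φ⁻¹ = (2, 3)(5, 7, 8).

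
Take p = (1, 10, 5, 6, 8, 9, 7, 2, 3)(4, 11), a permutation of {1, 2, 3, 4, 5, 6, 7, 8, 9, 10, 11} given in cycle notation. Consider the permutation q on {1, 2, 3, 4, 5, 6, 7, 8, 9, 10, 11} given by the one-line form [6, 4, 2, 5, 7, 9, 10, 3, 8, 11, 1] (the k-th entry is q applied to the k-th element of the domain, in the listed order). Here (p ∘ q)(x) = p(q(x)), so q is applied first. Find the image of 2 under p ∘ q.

q(2) = 4, then p(4) = 11; composing gives (p ∘ q)(2) = 11.

11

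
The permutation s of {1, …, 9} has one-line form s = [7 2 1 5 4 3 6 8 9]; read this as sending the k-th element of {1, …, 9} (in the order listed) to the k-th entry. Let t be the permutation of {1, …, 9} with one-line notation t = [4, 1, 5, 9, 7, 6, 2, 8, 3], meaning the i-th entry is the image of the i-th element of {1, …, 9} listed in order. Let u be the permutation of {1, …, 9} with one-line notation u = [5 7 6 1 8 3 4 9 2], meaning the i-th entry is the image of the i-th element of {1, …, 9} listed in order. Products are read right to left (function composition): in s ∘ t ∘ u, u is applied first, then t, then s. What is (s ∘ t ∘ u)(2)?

2

Chase 2: u(2) = 7; t(7) = 2; s(2) = 2. Hence (s ∘ t ∘ u)(2) = 2.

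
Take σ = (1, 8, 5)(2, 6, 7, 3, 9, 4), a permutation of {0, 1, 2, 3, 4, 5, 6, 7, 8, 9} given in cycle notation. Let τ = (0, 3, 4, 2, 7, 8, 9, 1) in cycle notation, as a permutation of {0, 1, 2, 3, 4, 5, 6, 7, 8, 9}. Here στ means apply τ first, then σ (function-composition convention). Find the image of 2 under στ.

3

(στ)(2) = σ(τ(2)). τ(2) = 7, then σ(7) = 3. So (στ)(2) = 3.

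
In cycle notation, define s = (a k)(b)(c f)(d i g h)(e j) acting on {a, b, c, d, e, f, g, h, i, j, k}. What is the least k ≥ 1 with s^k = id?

The disjoint cycles have lengths 4, 2, 2, 2, 1.
The order is lcm(4, 2, 2, 2) = 4.

4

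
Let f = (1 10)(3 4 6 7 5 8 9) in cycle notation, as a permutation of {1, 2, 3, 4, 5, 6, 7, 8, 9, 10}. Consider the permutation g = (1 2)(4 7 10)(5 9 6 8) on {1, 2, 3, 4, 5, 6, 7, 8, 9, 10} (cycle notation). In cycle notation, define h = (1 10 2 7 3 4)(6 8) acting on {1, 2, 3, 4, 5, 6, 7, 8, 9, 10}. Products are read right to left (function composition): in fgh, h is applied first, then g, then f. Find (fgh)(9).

Apply the permutations in order: h(9) = 9, then g(9) = 6, then f(6) = 7. So (fgh)(9) = 7.

7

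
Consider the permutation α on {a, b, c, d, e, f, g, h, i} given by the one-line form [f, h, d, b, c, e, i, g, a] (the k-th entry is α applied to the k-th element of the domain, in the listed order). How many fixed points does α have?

No element satisfies α(x) = x, so there are 0 fixed points.

0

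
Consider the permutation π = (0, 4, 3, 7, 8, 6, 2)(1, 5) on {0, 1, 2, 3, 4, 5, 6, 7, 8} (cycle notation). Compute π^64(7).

7 lies in the 7-cycle (0, 4, 3, 7, 8, 6, 2).
On a 7-cycle, π^7 is the identity, so π^64 = π^1 there (64 ≡ 1 mod 7).
Stepping 1 place around the cycle: 7 → 8.

8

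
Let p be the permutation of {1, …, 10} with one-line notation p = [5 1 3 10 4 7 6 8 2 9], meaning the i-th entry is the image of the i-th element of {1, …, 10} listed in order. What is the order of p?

Decomposing into disjoint cycles gives cycle lengths 6, 2, 1, 1.
Since disjoint cycles commute, ord(p) = lcm(6, 2) = 6.

6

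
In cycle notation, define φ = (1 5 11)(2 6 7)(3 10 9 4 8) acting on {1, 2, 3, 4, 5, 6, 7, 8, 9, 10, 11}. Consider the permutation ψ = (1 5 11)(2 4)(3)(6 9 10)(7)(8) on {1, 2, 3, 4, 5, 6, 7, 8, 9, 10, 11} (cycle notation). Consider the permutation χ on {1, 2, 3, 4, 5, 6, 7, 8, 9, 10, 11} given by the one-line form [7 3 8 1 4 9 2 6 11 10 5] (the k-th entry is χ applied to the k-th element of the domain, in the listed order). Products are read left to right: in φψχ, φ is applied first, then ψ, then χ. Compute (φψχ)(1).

(φψχ)(1) = χ(ψ(φ(1))). φ(1) = 5, then ψ(5) = 11, then χ(11) = 5, so the result is 5.

5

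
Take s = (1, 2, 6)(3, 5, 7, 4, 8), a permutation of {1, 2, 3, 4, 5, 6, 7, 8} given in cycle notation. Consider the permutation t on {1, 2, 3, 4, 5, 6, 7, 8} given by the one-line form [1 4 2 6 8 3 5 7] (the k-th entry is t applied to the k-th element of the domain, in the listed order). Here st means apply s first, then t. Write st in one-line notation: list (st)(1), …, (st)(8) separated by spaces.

4 3 8 7 5 1 6 2

For each element, apply s then t: 1 → 2 → 4; 2 → 6 → 3; 3 → 5 → 8; 4 → 8 → 7; 5 → 7 → 5; 6 → 1 → 1; 7 → 4 → 6; 8 → 3 → 2.
Collecting the images, st = [4 3 8 7 5 1 6 2].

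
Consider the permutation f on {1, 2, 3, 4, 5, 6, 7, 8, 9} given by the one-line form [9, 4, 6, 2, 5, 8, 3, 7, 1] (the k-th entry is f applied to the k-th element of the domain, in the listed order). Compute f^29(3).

6

Tracing 3 → 6 → … returns to 3 after 4 steps, so 3 lies in a 4-cycle (3, 6, 8, 7).
Powers repeat with period 4 on this cycle, and 29 mod 4 = 1, so f^29(3) = f^1(3).
Stepping 1 place around the cycle: 3 → 6.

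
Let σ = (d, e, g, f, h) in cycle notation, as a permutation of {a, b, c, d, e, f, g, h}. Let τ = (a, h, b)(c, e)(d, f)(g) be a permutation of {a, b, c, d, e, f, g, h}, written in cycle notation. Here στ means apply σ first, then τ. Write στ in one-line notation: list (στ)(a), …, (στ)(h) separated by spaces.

(στ)(x) = τ(σ(x)). Computing each image: τ(σ(a)) = τ(a) = h, τ(σ(b)) = τ(b) = a, τ(σ(c)) = τ(c) = e, τ(σ(d)) = τ(e) = c, τ(σ(e)) = τ(g) = g, τ(σ(f)) = τ(h) = b, τ(σ(g)) = τ(f) = d, τ(σ(h)) = τ(d) = f.
Hence στ = [h a e c g b d f].

h a e c g b d f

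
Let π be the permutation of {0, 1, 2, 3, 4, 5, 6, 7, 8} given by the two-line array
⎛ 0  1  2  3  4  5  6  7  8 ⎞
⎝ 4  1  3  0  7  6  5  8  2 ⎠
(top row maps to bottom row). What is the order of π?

Writing π as disjoint cycles, the cycle lengths are 6, 2, 1.
The order is lcm(6, 2) = 6.

6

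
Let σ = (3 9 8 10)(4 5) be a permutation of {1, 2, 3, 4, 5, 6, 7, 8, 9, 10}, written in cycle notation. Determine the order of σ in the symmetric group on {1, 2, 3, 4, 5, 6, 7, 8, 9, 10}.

4

The disjoint cycles have lengths 4, 2, 1, 1, 1, 1.
Since disjoint cycles commute, ord(σ) = lcm(4, 2) = 4.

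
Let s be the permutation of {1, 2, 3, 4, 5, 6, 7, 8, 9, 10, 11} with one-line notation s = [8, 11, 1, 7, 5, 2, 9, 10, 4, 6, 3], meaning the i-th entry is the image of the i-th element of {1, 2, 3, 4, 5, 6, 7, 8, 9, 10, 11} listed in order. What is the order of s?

The disjoint-cycle form of s has cycle lengths 7, 3, 1.
The order of s is the least common multiple of its cycle lengths: lcm(7, 3) = 21.

21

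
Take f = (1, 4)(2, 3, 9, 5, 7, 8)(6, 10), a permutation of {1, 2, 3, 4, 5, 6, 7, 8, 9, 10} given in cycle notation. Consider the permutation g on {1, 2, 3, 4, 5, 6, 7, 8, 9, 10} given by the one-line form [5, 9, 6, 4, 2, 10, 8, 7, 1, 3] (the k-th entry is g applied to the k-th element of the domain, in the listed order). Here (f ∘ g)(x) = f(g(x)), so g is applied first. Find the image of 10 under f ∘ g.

(f ∘ g)(10) = f(g(10)). g(10) = 3, then f(3) = 9. So (f ∘ g)(10) = 9.

9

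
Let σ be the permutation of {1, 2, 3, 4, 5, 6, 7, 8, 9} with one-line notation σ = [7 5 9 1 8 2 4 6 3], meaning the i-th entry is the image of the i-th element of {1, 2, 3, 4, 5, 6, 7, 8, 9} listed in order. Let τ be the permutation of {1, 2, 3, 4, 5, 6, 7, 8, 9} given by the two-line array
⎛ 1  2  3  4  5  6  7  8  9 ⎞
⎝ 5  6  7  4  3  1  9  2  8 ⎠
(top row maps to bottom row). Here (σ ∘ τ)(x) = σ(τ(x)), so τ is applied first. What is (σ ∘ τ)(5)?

9

First apply τ: τ(5) = 3, then σ(3) = 9. Thus (σ ∘ τ)(5) = 9.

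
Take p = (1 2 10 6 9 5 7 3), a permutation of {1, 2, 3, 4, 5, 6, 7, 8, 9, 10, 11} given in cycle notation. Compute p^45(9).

2

9 lies in the 8-cycle (1 2 10 6 9 5 7 3).
On an 8-cycle, p^8 is the identity, so p^45 = p^5 there (45 ≡ 5 mod 8).
Stepping 5 places around the cycle: 9 → 5 → 7 → 3 → 1 → 2.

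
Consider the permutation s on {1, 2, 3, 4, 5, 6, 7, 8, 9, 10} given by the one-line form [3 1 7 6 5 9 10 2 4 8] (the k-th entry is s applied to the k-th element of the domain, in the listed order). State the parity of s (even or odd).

In disjoint-cycle form the cycle lengths are 6, 3, 1.
A cycle of length ℓ contributes ℓ−1 transpositions, so s is a product of 5 + 2 = 7 transpositions — odd.

odd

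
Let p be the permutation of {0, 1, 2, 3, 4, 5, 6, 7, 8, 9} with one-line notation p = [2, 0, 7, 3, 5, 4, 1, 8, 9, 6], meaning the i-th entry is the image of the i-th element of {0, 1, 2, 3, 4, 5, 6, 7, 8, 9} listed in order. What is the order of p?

Writing p as disjoint cycles, the cycle lengths are 7, 2, 1.
Since disjoint cycles commute, ord(p) = lcm(7, 2) = 14.

14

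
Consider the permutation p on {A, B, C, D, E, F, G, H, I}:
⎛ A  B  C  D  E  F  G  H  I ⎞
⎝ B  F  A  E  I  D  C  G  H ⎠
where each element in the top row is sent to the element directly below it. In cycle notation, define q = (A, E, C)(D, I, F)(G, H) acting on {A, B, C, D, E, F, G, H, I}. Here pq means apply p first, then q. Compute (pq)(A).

p(A) = B, then q(B) = B; composing gives (pq)(A) = B.

B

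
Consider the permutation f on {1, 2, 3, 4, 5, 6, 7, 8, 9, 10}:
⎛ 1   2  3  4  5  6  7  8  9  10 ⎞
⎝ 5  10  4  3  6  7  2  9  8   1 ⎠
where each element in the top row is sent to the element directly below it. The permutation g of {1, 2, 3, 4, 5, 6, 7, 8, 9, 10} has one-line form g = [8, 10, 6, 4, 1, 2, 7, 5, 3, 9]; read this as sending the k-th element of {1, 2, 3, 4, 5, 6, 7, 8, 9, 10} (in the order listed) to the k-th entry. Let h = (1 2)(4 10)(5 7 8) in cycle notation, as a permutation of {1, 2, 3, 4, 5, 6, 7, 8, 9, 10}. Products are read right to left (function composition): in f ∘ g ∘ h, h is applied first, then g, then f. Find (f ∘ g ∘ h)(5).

2

Apply the permutations in order: h(5) = 7, then g(7) = 7, then f(7) = 2. So (f ∘ g ∘ h)(5) = 2.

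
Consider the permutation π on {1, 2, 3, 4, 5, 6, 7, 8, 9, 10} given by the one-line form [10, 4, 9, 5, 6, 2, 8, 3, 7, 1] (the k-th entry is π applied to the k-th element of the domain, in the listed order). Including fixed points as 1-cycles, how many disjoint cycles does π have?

The cycle decomposition is (1, 10)(2, 4, 5, 6)(3, 9, 7, 8), which has 3 cycles (counting 1-cycles).

3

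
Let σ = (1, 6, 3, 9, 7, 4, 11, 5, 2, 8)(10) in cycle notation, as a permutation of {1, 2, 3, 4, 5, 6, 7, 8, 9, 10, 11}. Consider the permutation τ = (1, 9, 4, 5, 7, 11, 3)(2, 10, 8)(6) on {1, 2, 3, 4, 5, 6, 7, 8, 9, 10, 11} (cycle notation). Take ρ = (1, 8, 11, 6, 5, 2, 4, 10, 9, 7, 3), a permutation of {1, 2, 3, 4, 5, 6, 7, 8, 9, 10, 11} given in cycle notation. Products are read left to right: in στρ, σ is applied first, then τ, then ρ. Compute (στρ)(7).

2

Apply the permutations in order: σ(7) = 4, then τ(4) = 5, then ρ(5) = 2. So (στρ)(7) = 2.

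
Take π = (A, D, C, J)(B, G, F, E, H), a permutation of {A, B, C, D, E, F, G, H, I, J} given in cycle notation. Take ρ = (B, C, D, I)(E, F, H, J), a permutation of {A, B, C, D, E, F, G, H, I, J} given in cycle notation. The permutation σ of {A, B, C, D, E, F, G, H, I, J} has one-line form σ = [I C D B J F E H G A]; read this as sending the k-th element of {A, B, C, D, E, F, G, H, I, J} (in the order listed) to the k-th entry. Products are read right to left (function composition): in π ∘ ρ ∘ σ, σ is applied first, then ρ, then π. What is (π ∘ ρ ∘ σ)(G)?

Chase G: σ(G) = E; ρ(E) = F; π(F) = E. Hence (π ∘ ρ ∘ σ)(G) = E.

E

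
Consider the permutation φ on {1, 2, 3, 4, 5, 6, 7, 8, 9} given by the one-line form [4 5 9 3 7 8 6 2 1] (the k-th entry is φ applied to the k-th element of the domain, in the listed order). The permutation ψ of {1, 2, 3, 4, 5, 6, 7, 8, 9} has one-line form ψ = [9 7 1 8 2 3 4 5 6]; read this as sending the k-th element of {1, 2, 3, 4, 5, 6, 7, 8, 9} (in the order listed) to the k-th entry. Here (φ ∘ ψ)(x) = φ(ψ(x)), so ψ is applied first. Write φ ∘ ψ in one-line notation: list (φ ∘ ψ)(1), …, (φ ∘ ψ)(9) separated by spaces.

1 6 4 2 5 9 3 7 8

For each element, apply ψ then φ: 1 → 9 → 1; 2 → 7 → 6; 3 → 1 → 4; 4 → 8 → 2; 5 → 2 → 5; 6 → 3 → 9; 7 → 4 → 3; 8 → 5 → 7; 9 → 6 → 8.
So φ ∘ ψ in one-line form is 1 6 4 2 5 9 3 7 8.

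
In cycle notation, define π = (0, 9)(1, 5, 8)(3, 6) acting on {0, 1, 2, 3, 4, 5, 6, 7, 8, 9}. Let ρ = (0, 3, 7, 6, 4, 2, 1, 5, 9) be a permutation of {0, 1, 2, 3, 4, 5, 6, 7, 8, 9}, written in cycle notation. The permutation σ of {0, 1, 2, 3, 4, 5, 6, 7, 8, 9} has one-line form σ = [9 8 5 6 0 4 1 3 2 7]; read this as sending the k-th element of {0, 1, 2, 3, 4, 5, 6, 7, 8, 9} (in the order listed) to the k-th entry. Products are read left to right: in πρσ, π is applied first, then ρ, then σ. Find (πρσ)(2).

8

Apply the permutations in order: π(2) = 2, then ρ(2) = 1, then σ(1) = 8. So (πρσ)(2) = 8.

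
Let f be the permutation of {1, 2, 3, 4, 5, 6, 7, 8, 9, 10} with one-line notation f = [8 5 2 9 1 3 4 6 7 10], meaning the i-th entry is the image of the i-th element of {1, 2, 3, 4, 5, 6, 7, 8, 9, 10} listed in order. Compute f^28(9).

Tracing 9 → 7 → … returns to 9 after 3 steps, so 9 lies in a 3-cycle (4 9 7).
Since the cycle has length 3, f^28 acts on it the same as f^1 (28 mod 3 = 1).
Advancing 1 step from 9: 9 → 7.

7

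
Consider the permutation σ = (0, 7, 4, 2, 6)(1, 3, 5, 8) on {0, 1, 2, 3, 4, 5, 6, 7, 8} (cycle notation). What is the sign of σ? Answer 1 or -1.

The cycle lengths are 5, 4.
A cycle of length ℓ contributes ℓ−1 transpositions, so σ is a product of 4 + 3 = 7 transpositions — odd.

-1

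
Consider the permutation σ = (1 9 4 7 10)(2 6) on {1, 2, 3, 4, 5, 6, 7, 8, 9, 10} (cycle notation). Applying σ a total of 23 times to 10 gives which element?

4

10 lies in the 5-cycle (1 9 4 7 10).
On a 5-cycle, σ^5 is the identity, so σ^23 = σ^3 there (23 ≡ 3 mod 5).
Advancing 3 steps from 10: 10 → 1 → 9 → 4.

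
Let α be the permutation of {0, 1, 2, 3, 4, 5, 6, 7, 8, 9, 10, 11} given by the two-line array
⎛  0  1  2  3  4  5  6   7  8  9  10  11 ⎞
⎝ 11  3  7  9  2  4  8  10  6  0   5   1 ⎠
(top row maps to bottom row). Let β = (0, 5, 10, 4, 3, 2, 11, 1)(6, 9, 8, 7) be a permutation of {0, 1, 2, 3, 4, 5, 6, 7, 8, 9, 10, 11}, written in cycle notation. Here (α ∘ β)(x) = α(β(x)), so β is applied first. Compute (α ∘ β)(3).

7

β(3) = 2, then α(2) = 7; composing gives (α ∘ β)(3) = 7.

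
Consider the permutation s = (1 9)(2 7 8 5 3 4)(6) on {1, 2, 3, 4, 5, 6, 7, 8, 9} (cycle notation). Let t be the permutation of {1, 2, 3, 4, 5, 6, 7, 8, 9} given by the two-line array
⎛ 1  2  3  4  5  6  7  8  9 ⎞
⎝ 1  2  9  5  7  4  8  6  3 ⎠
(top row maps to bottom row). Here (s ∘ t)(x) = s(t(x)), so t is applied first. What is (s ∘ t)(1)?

First apply t: t(1) = 1, then s(1) = 9. Thus (s ∘ t)(1) = 9.

9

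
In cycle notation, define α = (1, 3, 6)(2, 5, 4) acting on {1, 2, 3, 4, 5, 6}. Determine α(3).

6

Within (1, 3, 6), 3 ↦ 6.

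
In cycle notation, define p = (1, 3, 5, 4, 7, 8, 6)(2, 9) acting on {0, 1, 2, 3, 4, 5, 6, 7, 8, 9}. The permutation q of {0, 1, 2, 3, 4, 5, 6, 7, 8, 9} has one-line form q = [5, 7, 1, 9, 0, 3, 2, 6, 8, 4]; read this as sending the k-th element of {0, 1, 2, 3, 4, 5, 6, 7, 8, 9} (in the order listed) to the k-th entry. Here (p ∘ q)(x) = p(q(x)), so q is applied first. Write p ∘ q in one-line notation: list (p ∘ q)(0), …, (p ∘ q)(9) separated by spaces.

(p ∘ q)(x) = p(q(x)). Computing each image: p(q(0)) = p(5) = 4, p(q(1)) = p(7) = 8, p(q(2)) = p(1) = 3, p(q(3)) = p(9) = 2, p(q(4)) = p(0) = 0, p(q(5)) = p(3) = 5, p(q(6)) = p(2) = 9, p(q(7)) = p(6) = 1, p(q(8)) = p(8) = 6, p(q(9)) = p(4) = 7.
Hence p ∘ q = [4 8 3 2 0 5 9 1 6 7].

4 8 3 2 0 5 9 1 6 7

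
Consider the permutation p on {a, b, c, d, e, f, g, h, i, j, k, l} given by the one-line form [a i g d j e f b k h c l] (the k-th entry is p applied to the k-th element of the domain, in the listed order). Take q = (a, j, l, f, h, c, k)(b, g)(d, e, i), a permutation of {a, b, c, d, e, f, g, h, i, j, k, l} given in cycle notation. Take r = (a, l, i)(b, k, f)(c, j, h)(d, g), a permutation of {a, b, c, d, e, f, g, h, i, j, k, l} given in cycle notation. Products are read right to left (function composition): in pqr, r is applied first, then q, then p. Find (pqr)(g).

j

Apply the permutations in order: r(g) = d, then q(d) = e, then p(e) = j. So (pqr)(g) = j.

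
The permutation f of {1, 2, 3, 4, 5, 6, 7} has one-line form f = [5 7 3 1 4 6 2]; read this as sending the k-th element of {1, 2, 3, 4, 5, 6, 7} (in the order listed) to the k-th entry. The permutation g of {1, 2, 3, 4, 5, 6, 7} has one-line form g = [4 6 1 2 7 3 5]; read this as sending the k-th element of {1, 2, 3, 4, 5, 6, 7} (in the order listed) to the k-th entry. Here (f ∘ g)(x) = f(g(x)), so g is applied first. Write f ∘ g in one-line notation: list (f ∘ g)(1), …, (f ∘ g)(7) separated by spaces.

(f ∘ g)(x) = f(g(x)). Computing each image: f(g(1)) = f(4) = 1, f(g(2)) = f(6) = 6, f(g(3)) = f(1) = 5, f(g(4)) = f(2) = 7, f(g(5)) = f(7) = 2, f(g(6)) = f(3) = 3, f(g(7)) = f(5) = 4.
Hence f ∘ g = [1 6 5 7 2 3 4].

1 6 5 7 2 3 4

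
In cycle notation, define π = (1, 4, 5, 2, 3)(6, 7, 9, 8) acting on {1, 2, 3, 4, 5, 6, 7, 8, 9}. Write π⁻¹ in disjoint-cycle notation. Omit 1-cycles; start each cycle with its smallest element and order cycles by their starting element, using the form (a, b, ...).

(1, 3, 2, 5, 4)(6, 8, 9, 7)

The inverse reverses each cycle.
Reversing each cycle of π and rotating so the smallest element leads gives (1, 3, 2, 5, 4)(6, 8, 9, 7).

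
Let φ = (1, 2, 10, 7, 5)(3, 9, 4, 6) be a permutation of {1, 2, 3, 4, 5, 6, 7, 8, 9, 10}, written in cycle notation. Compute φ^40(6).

6

6 lies in the 4-cycle (3, 9, 4, 6).
On a 4-cycle, φ^4 is the identity, so φ^40 = φ^0 there (40 ≡ 0 mod 4).
So φ^40(6) = 6.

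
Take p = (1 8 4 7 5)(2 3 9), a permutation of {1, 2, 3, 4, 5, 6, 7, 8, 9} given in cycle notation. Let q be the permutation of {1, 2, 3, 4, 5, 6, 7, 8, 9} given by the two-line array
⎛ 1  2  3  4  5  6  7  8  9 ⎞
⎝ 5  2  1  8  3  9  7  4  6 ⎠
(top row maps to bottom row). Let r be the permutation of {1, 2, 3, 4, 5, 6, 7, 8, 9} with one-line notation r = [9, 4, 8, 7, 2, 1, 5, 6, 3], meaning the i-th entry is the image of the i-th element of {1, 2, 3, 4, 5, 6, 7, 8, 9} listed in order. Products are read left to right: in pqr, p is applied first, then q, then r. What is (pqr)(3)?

(pqr)(3) = r(q(p(3))). p(3) = 9, then q(9) = 6, then r(6) = 1, so the result is 1.

1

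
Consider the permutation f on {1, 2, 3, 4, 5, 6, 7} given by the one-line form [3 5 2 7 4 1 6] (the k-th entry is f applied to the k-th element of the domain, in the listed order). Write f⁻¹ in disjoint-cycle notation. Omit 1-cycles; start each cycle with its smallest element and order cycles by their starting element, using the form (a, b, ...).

The cycle decomposition of f is (1, 3, 2, 5, 4, 7, 6).
The inverse reverses every cycle; in canonical form, f⁻¹ = (1, 6, 7, 4, 5, 2, 3).

(1, 6, 7, 4, 5, 2, 3)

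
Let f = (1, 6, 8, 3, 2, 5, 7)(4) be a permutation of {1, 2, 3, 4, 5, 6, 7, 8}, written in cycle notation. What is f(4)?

The 1-cycle (4) fixes 4, so f(4) = 4.

4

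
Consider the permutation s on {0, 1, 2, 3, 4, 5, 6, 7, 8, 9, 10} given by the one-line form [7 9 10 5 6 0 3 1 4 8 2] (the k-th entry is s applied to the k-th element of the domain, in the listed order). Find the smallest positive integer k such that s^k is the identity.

The disjoint-cycle form of s has cycle lengths 9, 2.
The order is lcm(9, 2) = 18.

18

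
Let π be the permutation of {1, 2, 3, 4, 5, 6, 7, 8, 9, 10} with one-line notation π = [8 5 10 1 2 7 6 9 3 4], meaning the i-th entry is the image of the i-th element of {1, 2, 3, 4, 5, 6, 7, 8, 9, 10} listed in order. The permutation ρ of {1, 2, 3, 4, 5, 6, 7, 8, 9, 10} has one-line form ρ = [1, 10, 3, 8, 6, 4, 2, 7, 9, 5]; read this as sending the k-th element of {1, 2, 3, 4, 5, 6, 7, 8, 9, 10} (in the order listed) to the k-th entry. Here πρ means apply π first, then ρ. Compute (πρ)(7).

(πρ)(7) = ρ(π(7)). π(7) = 6, then ρ(6) = 4. So (πρ)(7) = 4.

4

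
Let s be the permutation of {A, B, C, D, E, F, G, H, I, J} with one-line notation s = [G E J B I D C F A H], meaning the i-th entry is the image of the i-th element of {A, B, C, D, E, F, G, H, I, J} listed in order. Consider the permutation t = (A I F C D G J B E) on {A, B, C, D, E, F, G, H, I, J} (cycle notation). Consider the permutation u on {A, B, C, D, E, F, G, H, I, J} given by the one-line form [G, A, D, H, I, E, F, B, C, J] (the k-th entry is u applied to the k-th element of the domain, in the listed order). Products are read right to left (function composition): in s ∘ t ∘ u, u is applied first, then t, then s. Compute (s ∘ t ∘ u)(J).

E

Apply the permutations in order: u(J) = J, then t(J) = B, then s(B) = E. So (s ∘ t ∘ u)(J) = E.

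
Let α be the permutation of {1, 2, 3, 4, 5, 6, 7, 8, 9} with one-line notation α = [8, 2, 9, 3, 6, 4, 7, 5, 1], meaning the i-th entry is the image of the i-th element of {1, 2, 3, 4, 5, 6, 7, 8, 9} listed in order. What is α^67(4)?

8

Tracing 4 → 3 → … returns to 4 after 7 steps, so 4 lies in a 7-cycle (1, 8, 5, 6, 4, 3, 9).
On a 7-cycle, α^7 is the identity, so α^67 = α^4 there (67 ≡ 4 mod 7).
Stepping 4 places around the cycle: 4 → 3 → 9 → 1 → 8.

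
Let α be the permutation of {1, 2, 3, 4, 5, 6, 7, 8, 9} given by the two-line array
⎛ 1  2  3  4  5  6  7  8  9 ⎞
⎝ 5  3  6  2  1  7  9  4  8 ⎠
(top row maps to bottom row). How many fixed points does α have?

No element satisfies α(x) = x, so there are 0 fixed points.

0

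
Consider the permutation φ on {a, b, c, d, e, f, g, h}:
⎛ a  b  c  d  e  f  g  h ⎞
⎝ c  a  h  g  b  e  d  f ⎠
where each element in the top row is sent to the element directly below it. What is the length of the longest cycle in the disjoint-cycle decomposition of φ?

Decomposing into disjoint cycles gives (a c h f e b)(d g); the longest has length 6.

6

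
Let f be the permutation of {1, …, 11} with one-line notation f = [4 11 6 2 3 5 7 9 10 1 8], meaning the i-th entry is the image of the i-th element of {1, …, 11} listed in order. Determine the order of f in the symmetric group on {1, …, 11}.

21

The disjoint-cycle form of f has cycle lengths 7, 3, 1.
The order is lcm(7, 3) = 21.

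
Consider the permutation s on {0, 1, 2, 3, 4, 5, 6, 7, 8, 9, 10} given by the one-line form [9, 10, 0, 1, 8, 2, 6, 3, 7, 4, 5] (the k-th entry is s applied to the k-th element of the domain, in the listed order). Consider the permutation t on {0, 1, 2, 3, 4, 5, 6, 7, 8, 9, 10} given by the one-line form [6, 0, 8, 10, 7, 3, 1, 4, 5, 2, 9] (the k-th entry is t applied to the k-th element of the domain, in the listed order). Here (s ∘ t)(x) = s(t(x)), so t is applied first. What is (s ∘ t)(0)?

6

First apply t: t(0) = 6, then s(6) = 6. Thus (s ∘ t)(0) = 6.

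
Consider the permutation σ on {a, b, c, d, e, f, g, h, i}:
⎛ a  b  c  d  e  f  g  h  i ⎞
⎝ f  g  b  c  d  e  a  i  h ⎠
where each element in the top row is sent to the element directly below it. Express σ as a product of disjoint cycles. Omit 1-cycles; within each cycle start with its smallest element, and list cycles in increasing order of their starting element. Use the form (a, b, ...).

From a: a → f → e → d → c → b → g → a, closing the cycle (a, f, e, d, c, b, g).
Repeating from the next unused element and collecting all non-trivial cycles gives (a, f, e, d, c, b, g)(h, i).

(a, f, e, d, c, b, g)(h, i)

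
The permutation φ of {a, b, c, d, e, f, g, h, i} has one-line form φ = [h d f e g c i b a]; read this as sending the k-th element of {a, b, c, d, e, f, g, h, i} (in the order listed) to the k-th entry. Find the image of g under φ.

g is element number 7 of the domain, and entry number 7 of the one-line form is i, so φ(g) = i.

i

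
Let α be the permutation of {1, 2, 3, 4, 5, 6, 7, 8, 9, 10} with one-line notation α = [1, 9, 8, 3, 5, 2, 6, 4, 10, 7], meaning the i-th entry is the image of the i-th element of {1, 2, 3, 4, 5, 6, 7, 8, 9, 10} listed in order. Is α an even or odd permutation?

even

In disjoint-cycle form the cycle lengths are 5, 3, 1, 1.
A cycle of length ℓ contributes ℓ−1 transpositions, so α is a product of 4 + 2 = 6 transpositions — even.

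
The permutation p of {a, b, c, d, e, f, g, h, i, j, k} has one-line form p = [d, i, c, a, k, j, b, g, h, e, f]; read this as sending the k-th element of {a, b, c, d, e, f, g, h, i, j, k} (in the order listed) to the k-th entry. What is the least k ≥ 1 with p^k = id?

Writing p as disjoint cycles, the cycle lengths are 4, 4, 2, 1.
The order of p is the least common multiple of its cycle lengths: lcm(4, 4, 2) = 4.

4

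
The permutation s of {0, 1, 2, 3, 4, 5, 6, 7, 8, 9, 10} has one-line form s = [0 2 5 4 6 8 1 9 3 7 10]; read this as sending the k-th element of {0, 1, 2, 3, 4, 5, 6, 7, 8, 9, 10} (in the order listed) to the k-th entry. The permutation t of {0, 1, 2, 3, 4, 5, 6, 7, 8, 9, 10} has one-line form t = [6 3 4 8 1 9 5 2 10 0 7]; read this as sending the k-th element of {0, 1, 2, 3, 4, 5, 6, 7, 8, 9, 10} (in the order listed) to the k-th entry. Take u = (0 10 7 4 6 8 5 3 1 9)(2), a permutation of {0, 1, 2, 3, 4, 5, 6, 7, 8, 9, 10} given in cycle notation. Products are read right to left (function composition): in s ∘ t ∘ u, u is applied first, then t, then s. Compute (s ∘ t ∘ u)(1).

Chase 1: u(1) = 9; t(9) = 0; s(0) = 0. Hence (s ∘ t ∘ u)(1) = 0.

0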